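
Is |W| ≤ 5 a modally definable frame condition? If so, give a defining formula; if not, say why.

Not modally definable

If a class were modally definable it would be closed under disjoint unions (Goldblatt–Thomason).
Any modal formula valid on each of 6 disjoint one-world frames is valid on their disjoint union (validity is preserved under disjoint unions). Each one-world frame has |W|=1≤5, but the union has |W|=6.
So no modal formula (or set of formulas) defines exactly the |W|≤5 frames.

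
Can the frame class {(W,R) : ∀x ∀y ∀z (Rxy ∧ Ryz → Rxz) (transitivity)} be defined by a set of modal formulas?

Yes: it is transitivity, defined by the 4 schema □q → □□q.
Suppose □q→□□q is valid. Take Rxy, Ryz and set V(q)={w : Rxw}. Then □q at x, so □□q at x, so □q at y, so q at z, i.e. Rxz.

Yes — defined by □q → □□q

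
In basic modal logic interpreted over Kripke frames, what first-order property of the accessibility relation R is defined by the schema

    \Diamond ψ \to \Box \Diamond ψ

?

Suppose ◇ψ→□◇ψ is valid. Take Rxy, Rxz and set V(ψ)={y}. Then ◇ψ at x, so □◇ψ at x, so ◇ψ at z, so some w with Rzw has ψ; w=y, i.e. Rzy. By symmetry of the argument, Ryz.
Conversely, any frame satisfying \forall x \forall y \forall z (Rxy \wedge Rxz \to Ryz) validates the schema.
Frame condition: \forall x \forall y \forall z (Rxy \wedge Rxz \to Ryz).

The Euclidean property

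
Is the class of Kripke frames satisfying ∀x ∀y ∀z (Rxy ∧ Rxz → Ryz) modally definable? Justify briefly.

Yes, by ◇p → □◇p

Yes: it is the Euclidean property, defined by the 5 schema ◇p → □◇p.
Suppose ◇p→□◇p is valid. Take Rxy, Rxz and set V(p)={y}. Then ◇p at x, so □◇p at x, so ◇p at z, so some w with Rzw has p; w=y, i.e. Rzy. By symmetry of the argument, Ryz.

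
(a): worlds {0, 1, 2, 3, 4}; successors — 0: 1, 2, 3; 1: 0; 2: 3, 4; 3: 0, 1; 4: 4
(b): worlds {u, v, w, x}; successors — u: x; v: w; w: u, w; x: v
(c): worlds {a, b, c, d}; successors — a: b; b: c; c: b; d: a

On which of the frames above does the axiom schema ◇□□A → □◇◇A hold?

The schema corresponds to a generalized confluence (Geach) condition: ∀x ∀y ∀z ((xRy ∧ xRz) → ∃w (yR²w ∧ zR²w)).
(a): fails — 2R3, 2R4 but no w with 3R²w and 4R²w.
(b): fails — wRu, wRw but no t with uR²t and wR²t.
(c): ✓.

(c)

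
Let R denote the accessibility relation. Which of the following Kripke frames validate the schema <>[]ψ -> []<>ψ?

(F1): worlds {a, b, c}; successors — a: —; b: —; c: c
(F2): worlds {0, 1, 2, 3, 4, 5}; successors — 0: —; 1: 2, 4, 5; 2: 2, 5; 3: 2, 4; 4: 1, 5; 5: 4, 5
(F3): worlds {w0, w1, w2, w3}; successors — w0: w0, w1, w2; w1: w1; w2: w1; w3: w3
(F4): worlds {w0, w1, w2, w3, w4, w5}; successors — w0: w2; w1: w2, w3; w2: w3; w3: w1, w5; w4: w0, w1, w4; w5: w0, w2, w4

(F1), (F2), (F3)

The schema corresponds to convergence: forall x forall y forall z (Rxy & Rxz -> exists w (Ryw & Rzw)).
(F1): ✓.
(F2): ✓.
(F3): ✓.
(F4): fails — Rw1w2 and Rw1w3 but w2 and w3 have no common successor.
Valid on: (F1), (F2), (F3).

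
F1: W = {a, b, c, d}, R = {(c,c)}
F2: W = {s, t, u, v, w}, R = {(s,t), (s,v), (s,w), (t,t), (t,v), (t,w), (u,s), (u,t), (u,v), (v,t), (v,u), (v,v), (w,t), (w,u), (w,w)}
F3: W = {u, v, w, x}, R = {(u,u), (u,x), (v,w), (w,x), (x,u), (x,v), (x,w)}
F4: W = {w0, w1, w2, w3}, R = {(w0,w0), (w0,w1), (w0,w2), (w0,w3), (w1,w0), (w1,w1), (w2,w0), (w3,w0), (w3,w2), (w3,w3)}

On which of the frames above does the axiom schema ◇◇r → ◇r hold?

F1

This is the axiom for transitivity; its first-order frame correspondent is ∀x ∀y ∀z (Rxy ∧ Ryz → Rxz).
F1: ✓.
F2: fails — Ruv and Rvu but not Ruu.
F3: fails — Rxw and Rwx but not Rxx.
F4: fails — Rw1w0 and Rw0w2 but not Rw1w2.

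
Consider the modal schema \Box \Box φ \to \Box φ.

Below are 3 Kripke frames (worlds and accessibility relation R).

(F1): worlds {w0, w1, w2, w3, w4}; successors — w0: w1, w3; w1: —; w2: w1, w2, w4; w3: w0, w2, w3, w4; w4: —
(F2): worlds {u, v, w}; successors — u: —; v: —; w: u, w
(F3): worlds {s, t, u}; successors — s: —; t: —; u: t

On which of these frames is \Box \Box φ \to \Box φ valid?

The schema corresponds to density: \forall x \forall y (Rxy \to \exists z (Rxz \wedge Rzy)).
(F1): fails — Rw0w1 but no z with Rw0z and Rzw1.
(F2): holds.
(F3): fails — Rut but no z with Ruz and Rzt.
Valid on: (F2).

(F2)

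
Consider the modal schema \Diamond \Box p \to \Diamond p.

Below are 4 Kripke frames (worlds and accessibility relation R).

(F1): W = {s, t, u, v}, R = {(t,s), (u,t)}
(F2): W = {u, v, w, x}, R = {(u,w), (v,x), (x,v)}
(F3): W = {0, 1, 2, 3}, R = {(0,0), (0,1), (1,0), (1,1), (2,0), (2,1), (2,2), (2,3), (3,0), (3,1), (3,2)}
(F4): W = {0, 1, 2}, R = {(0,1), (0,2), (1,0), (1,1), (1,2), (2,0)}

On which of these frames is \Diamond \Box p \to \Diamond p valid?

(F3)

The schema corresponds to a generalized confluence (Geach) condition: \forall x \forall y (xRy \to \exists w (yRw \wedge xRw)).
(F1): fails — tRs but no w with sRw and tRw.
(F2): fails — uRw but no t with wRt and uRt.
(F3): satisfies the condition.
(F4): fails — 0R2 but no w with 2Rw and 0Rw.
Valid on: (F3).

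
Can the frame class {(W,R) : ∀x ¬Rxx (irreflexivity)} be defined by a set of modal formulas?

Modal frame validity is preserved under surjective bounded morphisms.
The 2-cycle (worlds a,b with a→b→a) is irreflexive, and the map sending every world to a single reflexive point • is a surjective bounded morphism (forth: every edge maps to (•,•); back: every world has a successor). So any modal formula valid on the 2-cycle is also valid on the reflexive point, which is not irreflexive.
Hence irreflexivity is not modally definable.

Not definable by any modal formula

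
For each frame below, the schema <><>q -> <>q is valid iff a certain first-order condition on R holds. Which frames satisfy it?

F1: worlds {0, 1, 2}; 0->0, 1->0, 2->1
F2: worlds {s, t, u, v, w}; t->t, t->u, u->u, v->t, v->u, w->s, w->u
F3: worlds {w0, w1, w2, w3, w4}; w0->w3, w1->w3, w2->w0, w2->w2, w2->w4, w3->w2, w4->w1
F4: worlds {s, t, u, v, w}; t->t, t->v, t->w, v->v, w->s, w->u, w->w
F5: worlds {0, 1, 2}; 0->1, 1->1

Frame correspondent (Sahlqvist): forall x forall y forall z (Rxy & Ryz -> Rxz) — i.e. transitivity.
F1: fails — R21 and R10 but not R20.
F2: satisfies the condition.
F3: fails — Rw2w4 and Rw4w1 but not Rw2w1.
F4: fails — Rtw and Rwu but not Rtu.
F5: satisfies the condition.
Valid on: F2, F5.

F2, F5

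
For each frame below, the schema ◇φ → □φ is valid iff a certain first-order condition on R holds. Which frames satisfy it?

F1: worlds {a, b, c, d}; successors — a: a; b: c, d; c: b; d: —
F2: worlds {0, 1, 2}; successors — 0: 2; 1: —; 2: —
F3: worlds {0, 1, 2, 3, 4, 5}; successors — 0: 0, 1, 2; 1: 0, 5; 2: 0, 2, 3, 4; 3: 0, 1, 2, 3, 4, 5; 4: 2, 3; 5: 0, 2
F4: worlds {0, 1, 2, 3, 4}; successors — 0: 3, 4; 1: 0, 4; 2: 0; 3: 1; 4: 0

Frame correspondent (Sahlqvist): ∀x ∀y ∀z (Rxy ∧ Rxz → y = z) — i.e. partial functionality.
F1: fails — b sees both c and d.
F2: holds.
F3: fails — 0 sees both 0 and 1.
F4: fails — 0 sees both 3 and 4.
Valid on: F2.

F2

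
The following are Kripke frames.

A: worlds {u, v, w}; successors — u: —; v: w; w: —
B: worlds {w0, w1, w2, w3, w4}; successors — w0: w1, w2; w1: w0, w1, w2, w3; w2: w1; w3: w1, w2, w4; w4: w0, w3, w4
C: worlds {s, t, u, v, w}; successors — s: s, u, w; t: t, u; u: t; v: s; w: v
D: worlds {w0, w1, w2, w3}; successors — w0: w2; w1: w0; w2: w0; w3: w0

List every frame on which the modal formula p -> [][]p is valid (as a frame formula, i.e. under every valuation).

The schema corresponds to a generalized confluence (Geach) condition: forall x forall z (x R^2 z -> exists w (x = w & z = w)).
A: ✓.
B: fails — w0R²w1 but w0 ≠ w1.
C: fails — sR²t but s ≠ t.
D: fails — w1R²w2 but w1 ≠ w2.

A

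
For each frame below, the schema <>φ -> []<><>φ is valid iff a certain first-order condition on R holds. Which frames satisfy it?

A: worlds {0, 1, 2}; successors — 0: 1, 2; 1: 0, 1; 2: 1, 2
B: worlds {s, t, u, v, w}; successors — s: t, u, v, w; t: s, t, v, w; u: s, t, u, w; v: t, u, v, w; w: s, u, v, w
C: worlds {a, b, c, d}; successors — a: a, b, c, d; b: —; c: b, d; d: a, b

This is the axiom for a generalized confluence (Geach) condition; its first-order frame correspondent is forall x forall y forall z ((xRy & xRz) -> exists w (y = w & z R^2 w)).
A: condition met.
B: condition met.
C: fails — aRa, aRb but no w with a=w and bR²w.
Valid on: A, B.

A, B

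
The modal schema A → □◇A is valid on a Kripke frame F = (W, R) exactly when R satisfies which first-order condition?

Symmetry

Suppose A→□◇A is valid. Take Rxy and set V(A)={x}. Then A at x, so □◇A at x, so ◇A at y, so some z with Ryz has A; z=x, i.e. Ryx.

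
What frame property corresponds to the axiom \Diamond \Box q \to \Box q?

Replacing q by ¬q and contraposing gives the equivalent schema ◇q → □◇q.
Suppose ◇q→□◇q is valid. Take Rxy, Rxz and set V(q)={y}. Then ◇q at x, so □◇q at x, so ◇q at z, so some w with Rzw has q; w=y, i.e. Rzy. By symmetry of the argument, Ryz.
Conversely, any frame satisfying \forall x \forall y \forall z (Rxy \wedge Rxz \to Ryz) validates the schema.
So the correspondent is the Euclidean property.

the Euclidean property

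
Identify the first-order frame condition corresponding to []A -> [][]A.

This schema is the 4 axiom.
Its frame correspondent is transitivity — forall x forall y forall z (Rxy & Ryz -> Rxz).

transitivity: forall x forall y forall z (Rxy & Ryz -> Rxz)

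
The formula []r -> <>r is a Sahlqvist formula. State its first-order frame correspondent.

This schema is the D axiom.
It corresponds to seriality: forall x exists y Rxy.

seriality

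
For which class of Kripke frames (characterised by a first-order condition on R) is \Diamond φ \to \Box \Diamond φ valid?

This is the 5 axiom.
Its frame correspondent is the Euclidean property — \forall x \forall y \forall z (Rxy \wedge Rxz \to Ryz).

The Euclidean property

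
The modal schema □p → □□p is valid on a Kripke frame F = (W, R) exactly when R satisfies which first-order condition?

This schema is the 4 axiom.
Its frame correspondent is transitivity — ∀x ∀y ∀z (Rxy ∧ Ryz → Rxz).

Transitivity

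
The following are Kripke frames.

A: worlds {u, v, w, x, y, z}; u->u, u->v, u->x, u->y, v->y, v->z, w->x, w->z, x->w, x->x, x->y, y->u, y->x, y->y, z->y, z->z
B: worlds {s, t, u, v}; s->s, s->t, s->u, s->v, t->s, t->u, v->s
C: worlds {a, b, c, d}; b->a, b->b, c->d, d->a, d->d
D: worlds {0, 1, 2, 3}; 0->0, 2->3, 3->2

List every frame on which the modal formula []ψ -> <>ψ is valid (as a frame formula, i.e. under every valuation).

This is the axiom for seriality; its first-order frame correspondent is forall x exists y Rxy.
A: holds.
B: fails — world u has no successor.
C: fails — world a has no successor.
D: fails — world 1 has no successor.
Valid on: A.

A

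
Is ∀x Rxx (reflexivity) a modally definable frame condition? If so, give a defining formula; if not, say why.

The condition is reflexivity. A defining modal formula is □q → q.
Suppose □q→q is valid. At any x set V(q)={w : Rxw}. Then □q holds at x, so q holds at x, i.e. Rxx.

Yes, by □q → q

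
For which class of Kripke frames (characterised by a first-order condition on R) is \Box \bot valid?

□⊥ is valid iff no world has any successor (otherwise □⊥ fails at any world with one).
The converse is a direct semantic check.
So the correspondent is emptiness of R.

emptiness of R: \forall x \forall y \neg Rxy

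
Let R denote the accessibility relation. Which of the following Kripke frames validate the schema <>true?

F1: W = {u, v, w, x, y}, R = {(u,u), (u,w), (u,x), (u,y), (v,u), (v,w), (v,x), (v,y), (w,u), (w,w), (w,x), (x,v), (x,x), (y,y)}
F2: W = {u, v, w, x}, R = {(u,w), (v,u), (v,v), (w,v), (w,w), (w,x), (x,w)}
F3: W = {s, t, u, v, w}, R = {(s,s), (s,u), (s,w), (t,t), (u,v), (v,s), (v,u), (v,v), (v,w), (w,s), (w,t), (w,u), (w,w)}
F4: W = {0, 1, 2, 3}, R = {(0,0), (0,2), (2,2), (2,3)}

F1, F2, F3

This is the axiom for seriality; its first-order frame correspondent is forall x exists y Rxy.
F1: satisfies the condition.
F2: satisfies the condition.
F3: satisfies the condition.
F4: fails — world 1 has no successor.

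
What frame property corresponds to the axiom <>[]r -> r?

symmetry: forall x forall y (Rxy -> Ryx)

Replacing r by ¬r and contraposing gives the equivalent schema r → □◇r.
Suppose r→□◇r is valid. Take Rxy and set V(r)={x}. Then r at x, so □◇r at x, so ◇r at y, so some z with Ryz has r; z=x, i.e. Ryx.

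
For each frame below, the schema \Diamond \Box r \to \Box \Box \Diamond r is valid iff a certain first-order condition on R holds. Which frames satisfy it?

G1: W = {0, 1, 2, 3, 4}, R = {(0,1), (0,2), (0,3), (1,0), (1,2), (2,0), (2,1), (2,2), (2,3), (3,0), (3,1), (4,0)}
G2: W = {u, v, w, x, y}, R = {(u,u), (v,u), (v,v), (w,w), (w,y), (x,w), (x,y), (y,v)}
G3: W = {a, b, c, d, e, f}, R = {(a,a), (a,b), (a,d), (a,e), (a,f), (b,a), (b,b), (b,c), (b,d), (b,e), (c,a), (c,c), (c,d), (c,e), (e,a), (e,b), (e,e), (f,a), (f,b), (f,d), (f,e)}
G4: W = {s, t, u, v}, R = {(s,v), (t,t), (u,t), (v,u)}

Frame correspondent (Sahlqvist): \forall x \forall y \forall z ((xRy \wedge x R^2 z) \to \exists w (yRw \wedge zRw)) — i.e. a generalized confluence (Geach) condition.
G1: satisfies the condition.
G2: fails — wRw, wR²v but no t with wRt and vRt.
G3: fails — aRa, aR²d but no w with aRw and dRw.
G4: fails — sRv, sR²u but no w with vRw and uRw.

G1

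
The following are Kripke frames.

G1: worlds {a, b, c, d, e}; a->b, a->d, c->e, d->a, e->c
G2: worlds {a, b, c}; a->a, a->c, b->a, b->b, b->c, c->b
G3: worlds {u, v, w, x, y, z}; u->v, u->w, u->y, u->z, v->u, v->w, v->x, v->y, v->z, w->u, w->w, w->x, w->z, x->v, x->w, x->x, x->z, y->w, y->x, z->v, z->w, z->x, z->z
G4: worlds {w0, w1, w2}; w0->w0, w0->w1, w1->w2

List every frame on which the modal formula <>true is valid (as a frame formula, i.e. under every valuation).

Frame correspondent (Sahlqvist): forall x exists y Rxy — i.e. seriality.
G1: fails — world b has no successor.
G2: satisfies the condition.
G3: satisfies the condition.
G4: fails — world w2 has no successor.

G2, G3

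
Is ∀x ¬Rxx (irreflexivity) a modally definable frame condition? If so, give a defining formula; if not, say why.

Not definable by any modal formula

Any modally definable frame class is closed under surjective bounded morphisms.
The 2-cycle (worlds s,t with s→t→s) is irreflexive, and the map sending every world to a single reflexive point • is a surjective bounded morphism (forth: every edge maps to (•,•); back: every world has a successor). So any modal formula valid on the 2-cycle is also valid on the reflexive point, which is not irreflexive.
So no modal formula (or set of formulas) defines exactly the irreflexive frames.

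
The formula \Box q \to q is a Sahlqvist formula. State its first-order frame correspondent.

This schema is the T axiom.
Its frame correspondent is reflexivity — \forall x Rxx.

reflexivity: \forall x Rxx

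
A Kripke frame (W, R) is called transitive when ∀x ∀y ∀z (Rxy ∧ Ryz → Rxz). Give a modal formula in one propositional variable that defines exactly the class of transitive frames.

□p → □□p

The condition is transitivity. The 4 schema □p → □□p defines it.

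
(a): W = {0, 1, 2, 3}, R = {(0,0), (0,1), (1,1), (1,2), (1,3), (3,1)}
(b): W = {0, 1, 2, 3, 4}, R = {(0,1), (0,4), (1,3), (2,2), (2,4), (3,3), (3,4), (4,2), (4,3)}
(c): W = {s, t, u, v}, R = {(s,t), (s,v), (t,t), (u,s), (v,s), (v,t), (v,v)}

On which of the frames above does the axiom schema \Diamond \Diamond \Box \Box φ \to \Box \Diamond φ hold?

Frame correspondent (Sahlqvist): \forall x \forall y \forall z ((x R^2 y \wedge xRz) \to \exists w (y R^2 w \wedge zRw)) — i.e. a generalized confluence (Geach) condition.
(a): fails — 0R²2, 0R0 but no w with 2R²w and 0Rw.
(b): ✓.
(c): ✓.

(b), (c)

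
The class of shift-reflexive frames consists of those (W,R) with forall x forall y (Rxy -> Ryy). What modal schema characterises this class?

A defining formula is □(□r → r) (the T□ axiom).
Suppose □(□r→r) is valid. Take Rxy and set V(r)={w : Ryw}. Then at y, □r holds; since □(□r→r) at x, □r→r at y, so r at y, i.e. Ryy.

□(□r → r)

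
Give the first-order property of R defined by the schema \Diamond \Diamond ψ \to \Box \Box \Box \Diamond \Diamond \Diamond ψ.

\forall x \forall y \forall z ((x R^2 y \wedge x R^3 z) \to \exists w (y = w \wedge z R^3 w))

This is a Sahlqvist (Geach-type) schema ◇^2□^0ψ → □^3◇^3ψ.
First-order correspondent: \forall x \forall y \forall z ((x R^2 y \wedge x R^3 z) \to \exists w (y = w \wedge z R^3 w)).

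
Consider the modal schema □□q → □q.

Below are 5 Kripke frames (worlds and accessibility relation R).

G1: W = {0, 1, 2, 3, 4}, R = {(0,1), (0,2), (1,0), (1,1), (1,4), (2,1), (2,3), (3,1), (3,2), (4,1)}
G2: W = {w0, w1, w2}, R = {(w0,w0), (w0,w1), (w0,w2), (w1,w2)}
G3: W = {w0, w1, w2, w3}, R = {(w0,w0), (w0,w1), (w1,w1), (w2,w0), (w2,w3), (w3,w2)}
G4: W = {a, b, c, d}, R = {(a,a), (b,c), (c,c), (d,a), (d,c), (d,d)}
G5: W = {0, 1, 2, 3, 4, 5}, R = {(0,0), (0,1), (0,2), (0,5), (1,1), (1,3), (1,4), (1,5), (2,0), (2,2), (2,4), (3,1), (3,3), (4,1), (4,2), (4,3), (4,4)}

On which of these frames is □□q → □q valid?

G4, G5

Frame correspondent (Sahlqvist): ∀x ∀y (Rxy → ∃z (Rxz ∧ Rzy)) — i.e. density.
G1: fails — R32 but no z with R3z and Rz2.
G2: fails — Rw1w2 but no z with Rw1z and Rzw2.
G3: fails — Rw3w2 but no z with Rw3z and Rzw2.
G4: holds.
G5: holds.
Valid on: G4, G5.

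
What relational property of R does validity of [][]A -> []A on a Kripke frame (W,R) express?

density: forall x forall y (Rxy -> exists z (Rxz & Rzy))

Suppose □□A→□A is valid. Take Rxy and set V(A)={w : xR²w}. Then □□A at x, so □A at x, so A at y, i.e. ∃z(Rxz∧Rzy).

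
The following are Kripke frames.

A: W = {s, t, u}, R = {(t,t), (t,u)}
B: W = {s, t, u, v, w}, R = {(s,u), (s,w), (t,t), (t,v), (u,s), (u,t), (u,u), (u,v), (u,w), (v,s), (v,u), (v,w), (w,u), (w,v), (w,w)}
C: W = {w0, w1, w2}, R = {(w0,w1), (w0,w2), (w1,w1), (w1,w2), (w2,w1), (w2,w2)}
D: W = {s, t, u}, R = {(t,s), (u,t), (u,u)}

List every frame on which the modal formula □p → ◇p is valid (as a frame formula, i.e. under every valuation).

The schema corresponds to seriality: ∀x ∃y Rxy.
A: fails — world s has no successor.
B: holds.
C: holds.
D: fails — world s has no successor.

B, C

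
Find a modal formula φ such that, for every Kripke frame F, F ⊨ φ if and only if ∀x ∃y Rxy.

□r → ◇r

The condition is seriality. The D schema □r → ◇r defines it.
Suppose □r→◇r is valid. At any x set V(r)=W. Then □r at x, so ◇r at x, so x has a successor.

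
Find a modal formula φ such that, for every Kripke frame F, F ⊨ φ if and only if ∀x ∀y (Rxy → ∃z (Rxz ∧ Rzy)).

□□p → □p

This is density; the standard corresponding axiom is C4: □□p → □p.
Suppose □□p→□p is valid. Take Rxy and set V(p)={w : xR²w}. Then □□p at x, so □p at x, so p at y, i.e. ∃z(Rxz∧Rzy).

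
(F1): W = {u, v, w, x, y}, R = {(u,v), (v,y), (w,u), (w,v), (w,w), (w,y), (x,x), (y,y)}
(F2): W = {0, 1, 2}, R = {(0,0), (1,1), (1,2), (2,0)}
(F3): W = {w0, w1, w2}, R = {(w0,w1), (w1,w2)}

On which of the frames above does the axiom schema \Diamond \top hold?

(F1), (F2)

The schema corresponds to seriality: \forall x \exists y Rxy.
(F1): condition met.
(F2): condition met.
(F3): fails — world w2 has no successor.
Valid on: (F1), (F2).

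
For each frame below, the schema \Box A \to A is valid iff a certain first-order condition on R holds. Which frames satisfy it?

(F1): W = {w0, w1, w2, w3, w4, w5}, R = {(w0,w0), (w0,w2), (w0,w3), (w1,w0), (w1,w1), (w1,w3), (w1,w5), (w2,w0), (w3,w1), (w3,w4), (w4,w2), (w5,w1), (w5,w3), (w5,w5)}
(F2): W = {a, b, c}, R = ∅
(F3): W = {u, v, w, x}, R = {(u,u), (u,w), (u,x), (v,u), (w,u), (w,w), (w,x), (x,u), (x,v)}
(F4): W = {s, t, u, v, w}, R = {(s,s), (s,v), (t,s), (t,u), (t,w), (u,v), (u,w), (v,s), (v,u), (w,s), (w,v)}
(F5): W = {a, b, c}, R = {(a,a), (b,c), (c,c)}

This is the axiom for reflexivity; its first-order frame correspondent is \forall x Rxx.
(F1): fails — world w2 does not see itself.
(F2): fails — world a does not see itself.
(F3): fails — world v does not see itself.
(F4): fails — world t does not see itself.
(F5): fails — world b does not see itself.
Valid on no frame.

none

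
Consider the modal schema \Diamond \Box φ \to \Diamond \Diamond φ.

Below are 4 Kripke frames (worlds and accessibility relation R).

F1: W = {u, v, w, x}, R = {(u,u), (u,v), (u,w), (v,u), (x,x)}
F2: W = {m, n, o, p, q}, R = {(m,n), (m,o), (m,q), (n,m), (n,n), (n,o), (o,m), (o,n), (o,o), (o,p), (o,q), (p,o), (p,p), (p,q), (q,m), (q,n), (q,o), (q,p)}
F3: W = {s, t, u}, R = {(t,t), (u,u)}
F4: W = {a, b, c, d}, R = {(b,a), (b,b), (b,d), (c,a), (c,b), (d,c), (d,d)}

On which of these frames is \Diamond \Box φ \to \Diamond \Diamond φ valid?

The schema corresponds to a generalized confluence (Geach) condition: \forall x \forall y (xRy \to \exists w (yRw \wedge x R^2 w)).
F1: fails — uRw but no t with wRt and uR²t.
F2: satisfies the condition.
F3: satisfies the condition.
F4: fails — bRa but no w with aRw and bR²w.
Valid on: F2, F3.

F2, F3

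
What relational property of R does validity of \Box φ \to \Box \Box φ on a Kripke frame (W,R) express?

transitivity: \forall x \forall y \forall z (Rxy \wedge Ryz \to Rxz)

This is the 4 axiom.
Its frame correspondent is transitivity — \forall x \forall y \forall z (Rxy \wedge Ryz \to Rxz).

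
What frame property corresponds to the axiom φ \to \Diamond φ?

Replacing φ by ¬φ and contraposing gives the equivalent schema □φ → φ.
Suppose □φ→φ is valid. At any x set V(φ)={w : Rxw}. Then □φ holds at x, so φ holds at x, i.e. Rxx.

reflexivity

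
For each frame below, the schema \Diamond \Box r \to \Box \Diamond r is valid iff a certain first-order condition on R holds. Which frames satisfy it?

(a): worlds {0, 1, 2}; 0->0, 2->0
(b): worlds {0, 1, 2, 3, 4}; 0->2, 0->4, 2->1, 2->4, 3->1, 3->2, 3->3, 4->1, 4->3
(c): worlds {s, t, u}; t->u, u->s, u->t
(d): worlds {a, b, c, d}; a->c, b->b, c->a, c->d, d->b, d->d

This is the axiom for convergence; its first-order frame correspondent is \forall x \forall y \forall z (Rxy \wedge Rxz \to \exists w (Ryw \wedge Rzw)).
(a): ✓.
(b): fails — R21 and R21 but 1 and 1 have no common successor.
(c): fails — Rus and Rus but s and s have no common successor.
(d): fails — Rcd and Rca but d and a have no common successor.
Valid on: (a).

(a)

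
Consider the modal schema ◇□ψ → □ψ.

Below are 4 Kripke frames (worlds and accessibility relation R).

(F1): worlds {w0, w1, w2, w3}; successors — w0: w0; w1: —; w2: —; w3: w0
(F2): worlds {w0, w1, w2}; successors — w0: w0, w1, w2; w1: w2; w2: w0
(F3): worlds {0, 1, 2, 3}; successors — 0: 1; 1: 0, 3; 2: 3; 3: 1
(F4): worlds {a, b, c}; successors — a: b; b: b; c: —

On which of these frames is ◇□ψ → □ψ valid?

This is the axiom for the Euclidean property; its first-order frame correspondent is ∀x ∀y ∀z (Rxy ∧ Rxz → Ryz).
(F1): holds.
(F2): fails — Rw0w1 and Rw0w1 but not Rw1w1.
(F3): fails — R01 and R01 but not R11.
(F4): holds.

(F1), (F4)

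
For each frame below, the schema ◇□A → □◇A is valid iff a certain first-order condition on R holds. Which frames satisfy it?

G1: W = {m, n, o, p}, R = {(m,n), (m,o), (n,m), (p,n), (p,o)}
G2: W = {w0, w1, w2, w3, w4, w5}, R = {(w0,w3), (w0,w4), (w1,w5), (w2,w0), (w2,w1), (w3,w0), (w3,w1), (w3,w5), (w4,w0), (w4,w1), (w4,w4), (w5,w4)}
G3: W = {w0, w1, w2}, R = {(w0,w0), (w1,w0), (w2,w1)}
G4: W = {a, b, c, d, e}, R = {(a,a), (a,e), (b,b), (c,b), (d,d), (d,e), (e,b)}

Frame correspondent (Sahlqvist): ∀x ∀y ∀z (Rxy ∧ Rxz → ∃w (Ryw ∧ Rzw)) — i.e. convergence.
G1: fails — Rmo and Rmo but o and o have no common successor.
G2: fails — Rw2w1 and Rw2w0 but w1 and w0 have no common successor.
G3: condition met.
G4: fails — Rae and Raa but e and a have no common successor.

G3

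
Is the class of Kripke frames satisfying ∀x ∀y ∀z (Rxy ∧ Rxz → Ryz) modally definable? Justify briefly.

Yes, by ◇p → □◇p

Yes: it is the Euclidean property, defined by the 5 schema ◇p → □◇p.
Suppose ◇p→□◇p is valid. Take Rxy, Rxz and set V(p)={y}. Then ◇p at x, so □◇p at x, so ◇p at z, so some w with Rzw has p; w=y, i.e. Rzy. By symmetry of the argument, Ryz.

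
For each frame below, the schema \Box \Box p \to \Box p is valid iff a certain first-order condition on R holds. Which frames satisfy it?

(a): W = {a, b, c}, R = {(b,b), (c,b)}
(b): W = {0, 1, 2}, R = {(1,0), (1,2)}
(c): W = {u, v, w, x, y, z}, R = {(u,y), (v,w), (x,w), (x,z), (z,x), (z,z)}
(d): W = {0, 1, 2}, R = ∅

(a), (d)

The schema corresponds to density: \forall x \forall y (Rxy \to \exists z (Rxz \wedge Rzy)).
(a): condition met.
(b): fails — R12 but no z with R1z and Rz2.
(c): fails — Rxw but no t with Rxt and Rtw.
(d): condition met.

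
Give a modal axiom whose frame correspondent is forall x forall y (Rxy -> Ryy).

A defining formula is □(□s → s) (the T□ axiom).
Suppose □(□s→s) is valid. Take Rxy and set V(s)={w : Ryw}. Then at y, □s holds; since □(□s→s) at x, □s→s at y, so s at y, i.e. Ryy.

□(□s → s)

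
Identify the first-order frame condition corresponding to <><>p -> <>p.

This is frame-equivalent to □p → □□p (substitute ¬p for p and contrapose).
Suppose □p→□□p is valid. Take Rxy, Ryz and set V(p)={w : Rxw}. Then □p at x, so □□p at x, so □p at y, so p at z, i.e. Rxz.

transitivity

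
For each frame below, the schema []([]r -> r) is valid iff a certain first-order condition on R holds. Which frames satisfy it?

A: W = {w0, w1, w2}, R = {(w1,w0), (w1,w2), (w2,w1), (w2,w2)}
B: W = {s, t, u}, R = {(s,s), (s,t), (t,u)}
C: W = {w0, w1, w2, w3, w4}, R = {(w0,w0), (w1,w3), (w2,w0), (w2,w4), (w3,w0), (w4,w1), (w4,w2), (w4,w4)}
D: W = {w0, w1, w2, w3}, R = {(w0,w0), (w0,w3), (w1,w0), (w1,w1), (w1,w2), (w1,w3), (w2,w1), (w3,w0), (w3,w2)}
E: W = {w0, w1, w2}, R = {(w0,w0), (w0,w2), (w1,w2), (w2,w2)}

E

Frame correspondent (Sahlqvist): forall x forall y (Rxy -> Ryy) — i.e. shift-reflexivity.
A: fails — Rw1w0 but not Rw0w0.
B: fails — Rtu but not Ruu.
C: fails — Rw1w3 but not Rw3w3.
D: fails — Rw1w2 but not Rw2w2.
E: satisfies the condition.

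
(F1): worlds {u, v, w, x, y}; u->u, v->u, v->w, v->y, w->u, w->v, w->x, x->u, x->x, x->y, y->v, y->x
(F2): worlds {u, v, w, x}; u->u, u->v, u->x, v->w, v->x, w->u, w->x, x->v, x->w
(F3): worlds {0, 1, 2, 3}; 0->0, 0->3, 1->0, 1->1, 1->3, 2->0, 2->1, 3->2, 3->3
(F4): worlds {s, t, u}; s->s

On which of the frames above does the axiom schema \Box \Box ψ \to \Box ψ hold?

The schema corresponds to density: \forall x \forall y (Rxy \to \exists z (Rxz \wedge Rzy)).
(F1): fails — Rvw but no z with Rvz and Rzw.
(F2): fails — Rxv but no z with Rxz and Rzv.
(F3): ✓.
(F4): ✓.
Valid on: (F3), (F4).

(F3), (F4)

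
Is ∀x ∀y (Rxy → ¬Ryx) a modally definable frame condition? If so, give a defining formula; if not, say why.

No

Any modally definable frame class is closed under surjective bounded morphisms.
The 5-cycle (worlds a,b,c,d,e with a→b→c→d→e→a) is asymmetric. Mapping every world to a single reflexive point • is a surjective bounded morphism, and the reflexive point is not asymmetric (R•• but asymmetry requires ¬R••).
Hence asymmetry is not modally definable.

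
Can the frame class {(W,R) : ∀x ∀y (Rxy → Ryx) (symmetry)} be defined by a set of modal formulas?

The condition is symmetry. A defining modal formula is r → □◇r.
Suppose r→□◇r is valid. Take Rxy and set V(r)={x}. Then r at x, so □◇r at x, so ◇r at y, so some z with Ryz has r; z=x, i.e. Ryx.

Yes, by r → □◇r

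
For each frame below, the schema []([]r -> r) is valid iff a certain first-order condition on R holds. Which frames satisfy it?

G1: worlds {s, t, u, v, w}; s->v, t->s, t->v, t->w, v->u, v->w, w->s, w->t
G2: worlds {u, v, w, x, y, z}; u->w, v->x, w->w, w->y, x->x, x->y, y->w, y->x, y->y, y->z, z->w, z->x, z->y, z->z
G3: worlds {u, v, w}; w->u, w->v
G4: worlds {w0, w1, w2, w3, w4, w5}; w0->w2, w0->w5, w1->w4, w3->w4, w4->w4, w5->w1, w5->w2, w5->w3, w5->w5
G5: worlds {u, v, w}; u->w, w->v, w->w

G2

The schema corresponds to shift-reflexivity: forall x forall y (Rxy -> Ryy).
G1: fails — Rwt but not Rtt.
G2: ✓.
G3: fails — Rwu but not Ruu.
G4: fails — Rw5w2 but not Rw2w2.
G5: fails — Rwv but not Rvv.
Valid on: G2.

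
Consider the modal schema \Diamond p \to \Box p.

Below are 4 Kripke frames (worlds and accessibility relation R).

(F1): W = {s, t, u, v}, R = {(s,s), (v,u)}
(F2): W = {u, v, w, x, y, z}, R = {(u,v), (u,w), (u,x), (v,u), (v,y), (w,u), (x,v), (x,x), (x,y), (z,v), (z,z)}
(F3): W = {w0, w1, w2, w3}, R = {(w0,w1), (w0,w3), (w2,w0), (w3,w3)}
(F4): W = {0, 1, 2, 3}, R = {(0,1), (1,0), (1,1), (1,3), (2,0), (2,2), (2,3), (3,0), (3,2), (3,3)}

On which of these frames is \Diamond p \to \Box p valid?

(F1)

The schema corresponds to partial functionality: \forall x \forall y \forall z (Rxy \wedge Rxz \to y = z).
(F1): ✓.
(F2): fails — u sees both v and w.
(F3): fails — w0 sees both w1 and w3.
(F4): fails — 1 sees both 0 and 1.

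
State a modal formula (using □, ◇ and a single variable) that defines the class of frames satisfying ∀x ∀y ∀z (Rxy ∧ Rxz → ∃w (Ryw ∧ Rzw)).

A defining formula is ◇□q → □◇q (the .2 axiom).

◇□q → □◇q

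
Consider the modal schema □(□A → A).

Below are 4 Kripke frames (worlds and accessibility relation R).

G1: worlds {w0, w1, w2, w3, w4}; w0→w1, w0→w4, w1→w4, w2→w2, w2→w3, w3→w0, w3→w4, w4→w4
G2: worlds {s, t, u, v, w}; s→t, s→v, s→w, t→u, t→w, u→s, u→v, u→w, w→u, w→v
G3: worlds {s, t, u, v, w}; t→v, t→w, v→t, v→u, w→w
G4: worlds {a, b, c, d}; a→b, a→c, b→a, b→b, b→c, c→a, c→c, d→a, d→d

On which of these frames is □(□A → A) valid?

The schema corresponds to shift-reflexivity: ∀x ∀y (Rxy → Ryy).
G1: fails — Rw3w0 but not Rw0w0.
G2: fails — Ruv but not Rvv.
G3: fails — Rtv but not Rvv.
G4: fails — Rba but not Raa.

none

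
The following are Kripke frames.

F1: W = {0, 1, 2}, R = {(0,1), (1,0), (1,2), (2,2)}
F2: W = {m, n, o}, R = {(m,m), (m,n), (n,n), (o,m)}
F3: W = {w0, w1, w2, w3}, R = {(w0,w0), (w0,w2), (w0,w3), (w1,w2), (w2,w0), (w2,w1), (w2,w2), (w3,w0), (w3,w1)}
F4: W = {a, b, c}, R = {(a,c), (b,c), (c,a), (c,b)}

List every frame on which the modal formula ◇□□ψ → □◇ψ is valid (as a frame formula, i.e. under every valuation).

This is the axiom for a generalized confluence (Geach) condition; its first-order frame correspondent is ∀x ∀y ∀z ((xRy ∧ xRz) → ∃w (yR²w ∧ zRw)).
F1: fails — 1R0, 1R0 but no w with 0R²w and 0Rw.
F2: holds.
F3: holds.
F4: fails — aRc, aRc but no w with cR²w and cRw.

F2, F3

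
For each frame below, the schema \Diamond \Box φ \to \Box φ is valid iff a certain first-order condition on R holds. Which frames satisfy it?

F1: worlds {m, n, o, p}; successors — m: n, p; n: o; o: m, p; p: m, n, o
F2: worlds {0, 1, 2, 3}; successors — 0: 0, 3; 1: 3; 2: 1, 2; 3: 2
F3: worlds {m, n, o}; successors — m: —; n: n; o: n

F3

This is the axiom for the Euclidean property; its first-order frame correspondent is \forall x \forall y \forall z (Rxy \wedge Rxz \to Ryz).
F1: fails — Rmn and Rmn but not Rnn.
F2: fails — R03 and R00 but not R30.
F3: satisfies the condition.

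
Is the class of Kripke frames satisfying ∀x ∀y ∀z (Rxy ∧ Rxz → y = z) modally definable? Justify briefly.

Yes: it is partial functionality, defined by the CD schema ◇q → □q.

Yes, by ◇q → □q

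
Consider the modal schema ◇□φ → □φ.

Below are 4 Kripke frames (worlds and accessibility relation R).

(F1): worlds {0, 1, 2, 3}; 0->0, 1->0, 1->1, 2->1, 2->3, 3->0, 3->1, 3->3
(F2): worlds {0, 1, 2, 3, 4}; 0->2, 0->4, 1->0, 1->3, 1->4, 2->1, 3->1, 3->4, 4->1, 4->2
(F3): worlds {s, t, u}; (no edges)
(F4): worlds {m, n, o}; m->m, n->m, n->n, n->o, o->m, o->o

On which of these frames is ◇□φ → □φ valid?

The schema corresponds to the Euclidean property: ∀x ∀y ∀z (Rxy ∧ Rxz → Ryz).
(F1): fails — R10 and R11 but not R01.
(F2): fails — R02 and R02 but not R22.
(F3): ✓.
(F4): fails — Rno and Rnn but not Ron.
Valid on: (F3).

(F3)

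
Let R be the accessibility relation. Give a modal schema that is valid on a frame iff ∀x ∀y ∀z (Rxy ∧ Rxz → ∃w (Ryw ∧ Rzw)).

A defining formula is ◇□p → □◇p (the .2 axiom).
Suppose ◇□p→□◇p is valid. Take Rxy, Rxz and set V(p)={w : Ryw}. Then □p at y so ◇□p at x, so □◇p at x, so ◇p at z, giving w with Rzw and Ryw.

◇□p → □◇p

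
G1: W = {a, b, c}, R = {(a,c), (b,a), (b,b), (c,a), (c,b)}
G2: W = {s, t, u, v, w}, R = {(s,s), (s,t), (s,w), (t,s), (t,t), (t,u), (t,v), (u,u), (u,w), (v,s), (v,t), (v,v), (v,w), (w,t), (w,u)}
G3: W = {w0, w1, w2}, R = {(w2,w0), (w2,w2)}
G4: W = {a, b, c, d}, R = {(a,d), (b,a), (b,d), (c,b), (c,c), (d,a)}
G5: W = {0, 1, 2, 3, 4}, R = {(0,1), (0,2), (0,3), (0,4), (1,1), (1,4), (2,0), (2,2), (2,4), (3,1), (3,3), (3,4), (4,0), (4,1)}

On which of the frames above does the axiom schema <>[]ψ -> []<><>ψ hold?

Frame correspondent (Sahlqvist): forall x forall y forall z ((xRy & xRz) -> exists w (yRw & z R^2 w)) — i.e. a generalized confluence (Geach) condition.
G1: fails — bRa, bRa but no w with aRw and aR²w.
G2: ✓.
G3: fails — w2Rw0, w2Rw0 but no w with w0Rw and w0R²w.
G4: fails — aRd, aRd but no w with dRw and dR²w.
G5: ✓.

G2, G5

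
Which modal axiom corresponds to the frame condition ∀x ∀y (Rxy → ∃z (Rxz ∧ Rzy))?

This is density; the standard corresponding axiom is C4: □□r → □r.
Suppose □□r→□r is valid. Take Rxy and set V(r)={w : xR²w}. Then □□r at x, so □r at x, so r at y, i.e. ∃z(Rxz∧Rzy).

□□r → □r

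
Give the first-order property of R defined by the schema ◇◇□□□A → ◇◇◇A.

∀x ∀y (xR²y → ∃w (yR³w ∧ xR³w))

This is a Sahlqvist (Geach-type) schema ◇^2□^3A → □^0◇^3A.
First-order correspondent: ∀x ∀y (xR²y → ∃w (yR³w ∧ xR³w)).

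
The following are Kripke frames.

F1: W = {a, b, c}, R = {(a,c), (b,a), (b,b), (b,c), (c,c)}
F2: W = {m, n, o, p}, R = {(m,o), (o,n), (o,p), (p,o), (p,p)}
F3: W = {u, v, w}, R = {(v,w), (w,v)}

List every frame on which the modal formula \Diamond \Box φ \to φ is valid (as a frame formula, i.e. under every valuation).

F3

This is the axiom for symmetry; its first-order frame correspondent is \forall x \forall y (Rxy \to Ryx).
F1: fails — Rbc but not Rcb.
F2: fails — Ron but not Rno.
F3: holds.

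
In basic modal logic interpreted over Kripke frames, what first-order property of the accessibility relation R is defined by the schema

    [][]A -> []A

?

Suppose □□A→□A is valid. Take Rxy and set V(A)={w : xR²w}. Then □□A at x, so □A at x, so A at y, i.e. ∃z(Rxz∧Rzy).

density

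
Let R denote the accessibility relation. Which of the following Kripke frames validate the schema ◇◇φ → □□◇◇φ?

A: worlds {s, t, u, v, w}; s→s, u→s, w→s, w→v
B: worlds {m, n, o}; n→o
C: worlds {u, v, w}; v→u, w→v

Frame correspondent (Sahlqvist): ∀x ∀y ∀z ((xR²y ∧ xR²z) → ∃w (y = w ∧ zR²w)) — i.e. a generalized confluence (Geach) condition.
A: holds.
B: holds.
C: fails — wR²u, wR²u but no t with u=t and uR²t.

A, B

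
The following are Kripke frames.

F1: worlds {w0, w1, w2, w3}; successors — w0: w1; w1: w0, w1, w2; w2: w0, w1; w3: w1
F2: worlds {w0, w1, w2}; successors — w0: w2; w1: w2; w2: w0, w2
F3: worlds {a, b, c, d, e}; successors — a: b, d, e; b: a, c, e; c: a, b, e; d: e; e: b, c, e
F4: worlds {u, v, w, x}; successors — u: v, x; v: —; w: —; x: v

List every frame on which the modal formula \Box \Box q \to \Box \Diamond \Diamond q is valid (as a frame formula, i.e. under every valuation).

Frame correspondent (Sahlqvist): \forall x \forall z (xRz \to \exists w (x R^2 w \wedge z R^2 w)) — i.e. a generalized confluence (Geach) condition.
F1: condition met.
F2: condition met.
F3: condition met.
F4: fails — uRv but no t with uR²t and vR²t.

F1, F2, F3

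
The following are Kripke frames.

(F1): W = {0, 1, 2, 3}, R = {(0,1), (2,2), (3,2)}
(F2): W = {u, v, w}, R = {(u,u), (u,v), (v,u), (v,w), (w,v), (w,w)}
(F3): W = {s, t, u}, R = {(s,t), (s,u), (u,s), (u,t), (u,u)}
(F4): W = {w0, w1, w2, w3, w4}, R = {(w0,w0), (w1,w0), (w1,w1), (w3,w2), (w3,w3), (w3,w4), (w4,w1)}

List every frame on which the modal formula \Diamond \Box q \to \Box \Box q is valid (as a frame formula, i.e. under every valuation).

(F1)

Frame correspondent (Sahlqvist): \forall x \forall y \forall z ((xRy \wedge x R^2 z) \to \exists w (yRw \wedge z = w)) — i.e. a generalized confluence (Geach) condition.
(F1): ✓.
(F2): fails — uRu, uR²w but no t with uRt and w=t.
(F3): fails — sRt, sR²s but no w with tRw and s=w.
(F4): fails — w1Rw0, w1R²w1 but no w with w0Rw and w1=w.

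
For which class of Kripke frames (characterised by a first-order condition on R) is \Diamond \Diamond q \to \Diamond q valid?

This is a form of the 4 axiom.
It corresponds to transitivity: \forall x \forall y \forall z (Rxy \wedge Ryz \to Rxz).

transitivity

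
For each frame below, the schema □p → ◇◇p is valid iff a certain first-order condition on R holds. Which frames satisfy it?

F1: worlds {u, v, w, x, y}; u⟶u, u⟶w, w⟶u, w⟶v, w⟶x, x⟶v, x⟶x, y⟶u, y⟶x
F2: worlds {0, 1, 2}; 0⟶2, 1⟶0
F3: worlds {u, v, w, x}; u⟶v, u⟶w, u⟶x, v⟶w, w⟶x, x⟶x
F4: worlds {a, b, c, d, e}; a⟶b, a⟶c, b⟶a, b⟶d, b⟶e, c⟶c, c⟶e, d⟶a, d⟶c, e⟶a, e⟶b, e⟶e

The schema corresponds to a generalized confluence (Geach) condition: ∀x ∃w (xRw ∧ xR²w).
F1: fails — at v but no t with vRt and vR²t.
F2: fails — at 0 but no w with 0Rw and 0R²w.
F3: fails — at v but no t with vRt and vR²t.
F4: satisfies the condition.
Valid on: F4.

F4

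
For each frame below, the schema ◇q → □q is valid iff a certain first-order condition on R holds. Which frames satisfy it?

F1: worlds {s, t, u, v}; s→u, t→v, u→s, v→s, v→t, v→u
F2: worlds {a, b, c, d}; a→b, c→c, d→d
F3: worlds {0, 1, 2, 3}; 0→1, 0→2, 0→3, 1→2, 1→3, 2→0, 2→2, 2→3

Frame correspondent (Sahlqvist): ∀x ∀y ∀z (Rxy ∧ Rxz → y = z) — i.e. partial functionality.
F1: fails — v sees both s and t.
F2: satisfies the condition.
F3: fails — 0 sees both 1 and 2.
Valid on: F2.

F2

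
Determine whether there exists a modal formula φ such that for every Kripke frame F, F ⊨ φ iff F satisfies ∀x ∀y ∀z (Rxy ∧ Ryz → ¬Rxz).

No — not modally definable

Any modally definable frame class is closed under surjective bounded morphisms.
The 3-cycle (worlds 0,1,2 with 0→1→2→0) is intransitive. Mapping every world to a single reflexive point • is a surjective bounded morphism; the reflexive point is not intransitive (R••∧R•• but R••).
So no modal formula (or set of formulas) defines exactly the intransitive frames.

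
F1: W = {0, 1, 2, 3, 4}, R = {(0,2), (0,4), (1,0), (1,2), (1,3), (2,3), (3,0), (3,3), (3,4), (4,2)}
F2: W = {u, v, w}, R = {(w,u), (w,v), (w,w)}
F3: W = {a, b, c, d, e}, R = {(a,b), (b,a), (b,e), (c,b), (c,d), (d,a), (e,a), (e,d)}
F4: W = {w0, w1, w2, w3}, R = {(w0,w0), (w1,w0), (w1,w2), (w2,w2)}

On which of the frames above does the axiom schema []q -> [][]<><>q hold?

F1, F4

The schema corresponds to a generalized confluence (Geach) condition: forall x forall z (x R^2 z -> exists w (xRw & z R^2 w)).
F1: holds.
F2: fails — wR²u but no t with wRt and uR²t.
F3: fails — aR²a but no w with aRw and aR²w.
F4: holds.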